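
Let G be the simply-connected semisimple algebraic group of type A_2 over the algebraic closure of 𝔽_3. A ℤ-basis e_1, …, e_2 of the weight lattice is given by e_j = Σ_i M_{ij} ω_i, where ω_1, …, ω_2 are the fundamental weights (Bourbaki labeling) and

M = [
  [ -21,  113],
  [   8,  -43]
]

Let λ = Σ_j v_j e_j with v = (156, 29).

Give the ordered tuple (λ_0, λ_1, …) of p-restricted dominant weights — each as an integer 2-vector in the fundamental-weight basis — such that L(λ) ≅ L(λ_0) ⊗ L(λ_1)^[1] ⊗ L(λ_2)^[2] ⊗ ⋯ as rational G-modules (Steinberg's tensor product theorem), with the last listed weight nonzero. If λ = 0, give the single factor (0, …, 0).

((1, 1),)

Compute c_i = Σ_j M_{ij} v_j with v = (156, 29):
  c_1 = -21*156 + 113*29 = 1
  c_2 = 8*156 + -43*29 = 1
p = 3; digits c_i = Σ_j d_{ij}·3^j, 0 ≤ d_{ij} < 3:
  c_1 = 1 = 1·3^0
  c_2 = 1 = 1·3^0
Factor λ_0 = (1, 1)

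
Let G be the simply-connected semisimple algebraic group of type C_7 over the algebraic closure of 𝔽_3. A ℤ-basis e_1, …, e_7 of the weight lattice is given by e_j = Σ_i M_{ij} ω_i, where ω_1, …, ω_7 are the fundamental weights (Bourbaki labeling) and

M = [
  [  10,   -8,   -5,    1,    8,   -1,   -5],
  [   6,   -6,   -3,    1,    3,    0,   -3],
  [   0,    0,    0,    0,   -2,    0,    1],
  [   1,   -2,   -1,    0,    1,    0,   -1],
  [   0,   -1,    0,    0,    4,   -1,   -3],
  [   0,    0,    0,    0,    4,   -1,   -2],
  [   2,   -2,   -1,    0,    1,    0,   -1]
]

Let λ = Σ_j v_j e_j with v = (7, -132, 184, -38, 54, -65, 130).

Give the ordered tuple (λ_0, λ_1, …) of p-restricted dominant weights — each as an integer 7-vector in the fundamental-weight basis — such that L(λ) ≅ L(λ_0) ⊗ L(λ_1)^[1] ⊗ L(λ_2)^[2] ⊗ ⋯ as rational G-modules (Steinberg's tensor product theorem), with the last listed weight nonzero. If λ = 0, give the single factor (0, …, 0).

In the fundamental-weight basis, λ has coordinates c = M·v (v = (7, -132, 184, -38, 54, -65, 130)):
  c_1 = (10)·(7) + (-8)·(-132) + (-5)·(184) + (1)·(-38) + (8)·(54) + (-1)·(-65) + (-5)·(130) = 15
  c_2 = (6)·(7) + (-6)·(-132) + (-3)·(184) + (1)·(-38) + (3)·(54) + (0)·(-65) + (-3)·(130) = 16
  c_3 = (0)·(7) + (0)·(-132) + (0)·(184) + (0)·(-38) + (-2)·(54) + (0)·(-65) + (1)·(130) = 22
  c_4 = (1)·(7) + (-2)·(-132) + (-1)·(184) + (0)·(-38) + (1)·(54) + (0)·(-65) + (-1)·(130) = 11
  c_5 = (0)·(7) + (-1)·(-132) + (0)·(184) + (0)·(-38) + (4)·(54) + (-1)·(-65) + (-3)·(130) = 23
  c_6 = (0)·(7) + (0)·(-132) + (0)·(184) + (0)·(-38) + (4)·(54) + (-1)·(-65) + (-2)·(130) = 21
  c_7 = (2)·(7) + (-2)·(-132) + (-1)·(184) + (0)·(-38) + (1)·(54) + (0)·(-65) + (-1)·(130) = 18
p = 3; digits c_i = Σ_j d_{ij}·3^j, 0 ≤ d_{ij} < 3:
  c_1 = 15 = 0·3^0 + 2·3^1 + 1·3^2
  c_2 = 16 = 1·3^0 + 2·3^1 + 1·3^2
  c_3 = 22 = 1·3^0 + 1·3^1 + 2·3^2
  c_4 = 11 = 2·3^0 + 0·3^1 + 1·3^2
  c_5 = 23 = 2·3^0 + 1·3^1 + 2·3^2
  c_6 = 21 = 0·3^0 + 1·3^1 + 2·3^2
  c_7 = 18 = 0·3^0 + 0·3^1 + 2·3^2
λ_0 = (0, 1, 1, 2, 2, 0, 0)
λ_1 = (2, 2, 1, 0, 1, 1, 0)
λ_2 = (1, 1, 2, 1, 2, 2, 2)

((0, 1, 1, 2, 2, 0, 0), (2, 2, 1, 0, 1, 1, 0), (1, 1, 2, 1, 2, 2, 2))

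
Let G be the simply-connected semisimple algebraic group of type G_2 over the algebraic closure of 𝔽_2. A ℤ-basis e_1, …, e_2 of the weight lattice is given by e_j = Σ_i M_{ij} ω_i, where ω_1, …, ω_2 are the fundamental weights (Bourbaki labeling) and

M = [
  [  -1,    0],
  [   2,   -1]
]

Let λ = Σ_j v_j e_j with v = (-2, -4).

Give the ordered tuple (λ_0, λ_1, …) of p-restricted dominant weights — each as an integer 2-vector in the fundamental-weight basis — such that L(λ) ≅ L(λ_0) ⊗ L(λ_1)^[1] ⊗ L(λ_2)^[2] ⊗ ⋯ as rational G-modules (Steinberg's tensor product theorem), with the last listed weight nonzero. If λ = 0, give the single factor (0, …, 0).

((0, 0), (1, 0))

Compute c_i = Σ_j M_{ij} v_j with v = (-2, -4):
  c_1 = (-1)·(-2) + (0)·(-4) = 2
  c_2 = (2)·(-2) + (-1)·(-4) = 0
Expand coordinatewise in base 2:
  c_1 = 2 = 0·2^0 + 1·2^1
  c_2 = 0
p-restricted factor λ_0 = (0, 0)
p-restricted factor λ_1 = (1, 0)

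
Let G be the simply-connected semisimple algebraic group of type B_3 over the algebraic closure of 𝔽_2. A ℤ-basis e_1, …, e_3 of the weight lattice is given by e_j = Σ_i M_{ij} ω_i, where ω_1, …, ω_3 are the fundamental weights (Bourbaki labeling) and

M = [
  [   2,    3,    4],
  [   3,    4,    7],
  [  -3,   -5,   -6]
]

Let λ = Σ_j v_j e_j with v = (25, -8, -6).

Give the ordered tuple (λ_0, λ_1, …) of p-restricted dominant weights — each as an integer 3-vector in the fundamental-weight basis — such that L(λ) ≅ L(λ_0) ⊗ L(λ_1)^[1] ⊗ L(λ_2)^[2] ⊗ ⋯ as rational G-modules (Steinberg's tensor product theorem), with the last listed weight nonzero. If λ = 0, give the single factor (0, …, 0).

((0, 1, 1), (1, 0, 0))

Compute c_i = Σ_j M_{ij} v_j with v = (25, -8, -6):
  c_1 = (2)·(25) + (3)·(-8) + (4)·(-6) = 2
  c_2 = (3)·(25) + (4)·(-8) + (7)·(-6) = 1
  c_3 = (-3)·(25) + (-5)·(-8) + (-6)·(-6) = 1
Writing each c_i in base p = 2:
  c_1 = 2 = 0·2^0 + 1·2^1
  c_2 = 1 = 1·2^0
  c_3 = 1 = 1·2^0
p-restricted factor λ_0 = (0, 1, 1)
p-restricted factor λ_1 = (1, 0, 0)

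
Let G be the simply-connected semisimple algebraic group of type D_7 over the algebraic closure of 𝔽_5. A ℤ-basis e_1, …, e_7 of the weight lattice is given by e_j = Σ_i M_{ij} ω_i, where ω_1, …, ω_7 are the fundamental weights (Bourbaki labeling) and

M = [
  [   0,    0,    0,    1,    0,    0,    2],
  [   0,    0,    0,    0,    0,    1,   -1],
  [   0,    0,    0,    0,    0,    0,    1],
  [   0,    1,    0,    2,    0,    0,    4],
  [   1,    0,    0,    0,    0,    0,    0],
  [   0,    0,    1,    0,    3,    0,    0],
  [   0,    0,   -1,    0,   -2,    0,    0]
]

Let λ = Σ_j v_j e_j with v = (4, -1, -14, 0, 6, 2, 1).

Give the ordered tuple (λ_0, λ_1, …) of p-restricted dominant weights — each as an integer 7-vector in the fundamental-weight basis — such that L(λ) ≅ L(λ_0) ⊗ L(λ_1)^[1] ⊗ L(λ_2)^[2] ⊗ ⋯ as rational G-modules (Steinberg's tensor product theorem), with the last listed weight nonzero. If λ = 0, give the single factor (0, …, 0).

ω-coordinates c = M·v, v = (4, -1, -14, 0, 6, 2, 1):
  c_1 = 0*4 + 0*-1 + 0*-14 + 1*0 + 0*6 + 0*2 + 2*1 = 2
  c_2 = 0*4 + 0*-1 + 0*-14 + 0*0 + 0*6 + 1*2 + -1*1 = 1
  c_3 = 0*4 + 0*-1 + 0*-14 + 0*0 + 0*6 + 0*2 + 1*1 = 1
  c_4 = 0*4 + 1*-1 + 0*-14 + 2*0 + 0*6 + 0*2 + 4*1 = 3
  c_5 = 1*4 + 0*-1 + 0*-14 + 0*0 + 0*6 + 0*2 + 0*1 = 4
  c_6 = 0*4 + 0*-1 + 1*-14 + 0*0 + 3*6 + 0*2 + 0*1 = 4
  c_7 = 0*4 + 0*-1 + -1*-14 + 0*0 + -2*6 + 0*2 + 0*1 = 2
Writing each c_i in base p = 5:
  c_1 = 2 = 2·5^0
  c_2 = 1 = 1·5^0
  c_3 = 1 = 1·5^0
  c_4 = 3 = 3·5^0
  c_5 = 4 = 4·5^0
  c_6 = 4 = 4·5^0
  c_7 = 2 = 2·5^0
Factor λ_0 = (2, 1, 1, 3, 4, 4, 2)

((2, 1, 1, 3, 4, 4, 2),)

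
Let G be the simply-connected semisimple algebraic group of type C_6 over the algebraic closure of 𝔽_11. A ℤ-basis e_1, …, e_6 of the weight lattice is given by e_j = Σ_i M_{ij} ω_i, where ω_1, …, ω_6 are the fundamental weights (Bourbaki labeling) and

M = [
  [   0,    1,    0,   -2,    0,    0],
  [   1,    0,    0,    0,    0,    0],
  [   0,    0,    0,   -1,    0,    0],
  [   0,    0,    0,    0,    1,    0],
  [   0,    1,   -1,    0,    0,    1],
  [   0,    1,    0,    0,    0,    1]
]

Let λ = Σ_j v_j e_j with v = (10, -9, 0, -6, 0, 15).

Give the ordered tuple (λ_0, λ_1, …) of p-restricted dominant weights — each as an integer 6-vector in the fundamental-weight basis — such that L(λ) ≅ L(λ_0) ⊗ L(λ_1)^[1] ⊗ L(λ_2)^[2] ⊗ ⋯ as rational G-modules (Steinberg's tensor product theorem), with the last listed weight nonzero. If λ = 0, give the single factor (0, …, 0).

((3, 10, 6, 0, 6, 6),)

Converting to the ω-basis (c_i = row i of M dotted with v = (10, -9, 0, -6, 0, 15)):
  c_1 = 0·10 + (1)·(-9) + 0·0 + (-2)·(-6) + 0·0 + 0·15 = 3
  c_2 = 1·10 + (0)·(-9) + 0·0 + (0)·(-6) + 0·0 + 0·15 = 10
  c_3 = 0·10 + (0)·(-9) + 0·0 + (-1)·(-6) + 0·0 + 0·15 = 6
  c_4 = 0·10 + (0)·(-9) + 0·0 + (0)·(-6) + 1·0 + 0·15 = 0
  c_5 = 0·10 + (1)·(-9) + (-1)·(0) + (0)·(-6) + 0·0 + 1·15 = 6
  c_6 = 0·10 + (1)·(-9) + 0·0 + (0)·(-6) + 0·0 + 1·15 = 6
Base-11 expansion of each c_i:
  c_1 = 3 = 3·11^0
  c_2 = 10 = 10·11^0
  c_3 = 6 = 6·11^0
  c_4 = 0
  c_5 = 6 = 6·11^0
  c_6 = 6 = 6·11^0
p-restricted factor λ_0 = (3, 10, 6, 0, 6, 6)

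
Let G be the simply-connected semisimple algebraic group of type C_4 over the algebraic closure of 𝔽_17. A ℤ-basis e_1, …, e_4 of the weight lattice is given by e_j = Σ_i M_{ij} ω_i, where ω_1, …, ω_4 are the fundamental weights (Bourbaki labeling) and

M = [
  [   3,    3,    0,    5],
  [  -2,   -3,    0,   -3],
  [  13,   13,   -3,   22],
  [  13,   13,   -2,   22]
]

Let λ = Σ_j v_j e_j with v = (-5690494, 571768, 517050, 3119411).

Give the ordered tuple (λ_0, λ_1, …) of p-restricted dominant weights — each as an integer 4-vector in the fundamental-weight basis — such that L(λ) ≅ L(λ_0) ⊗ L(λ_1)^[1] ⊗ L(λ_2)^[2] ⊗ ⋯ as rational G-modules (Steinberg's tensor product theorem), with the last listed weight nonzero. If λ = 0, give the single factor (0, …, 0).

((4, 6, 14, 9), (8, 14, 6, 8), (0, 9, 6, 10), (15, 11, 6, 9), (2, 3, 6, 12))

In the fundamental-weight basis, λ has coordinates c = M·v (v = (-5690494, 571768, 517050, 3119411)):
  c_1 = (3)·(-5690494) + (3)·(571768) + (0)·(517050) + (5)·(3119411) = 240877
  c_2 = (-2)·(-5690494) + (-3)·(571768) + (0)·(517050) + (-3)·(3119411) = 307451
  c_3 = (13)·(-5690494) + (13)·(571768) + (-3)·(517050) + (22)·(3119411) = 532454
  c_4 = (13)·(-5690494) + (13)·(571768) + (-2)·(517050) + (22)·(3119411) = 1049504
Expand coordinatewise in base 17:
  c_1 = 240877 = 4·17^0 + 8·17^1 + 0·17^2 + 15·17^3 + 2·17^4
  c_2 = 307451 = 6·17^0 + 14·17^1 + 9·17^2 + 11·17^3 + 3·17^4
  c_3 = 532454 = 14·17^0 + 6·17^1 + 6·17^2 + 6·17^3 + 6·17^4
  c_4 = 1049504 = 9·17^0 + 8·17^1 + 10·17^2 + 9·17^3 + 12·17^4
p-restricted factor λ_0 = (4, 6, 14, 9)
p-restricted factor λ_1 = (8, 14, 6, 8)
p-restricted factor λ_2 = (0, 9, 6, 10)
p-restricted factor λ_3 = (15, 11, 6, 9)
p-restricted factor λ_4 = (2, 3, 6, 12)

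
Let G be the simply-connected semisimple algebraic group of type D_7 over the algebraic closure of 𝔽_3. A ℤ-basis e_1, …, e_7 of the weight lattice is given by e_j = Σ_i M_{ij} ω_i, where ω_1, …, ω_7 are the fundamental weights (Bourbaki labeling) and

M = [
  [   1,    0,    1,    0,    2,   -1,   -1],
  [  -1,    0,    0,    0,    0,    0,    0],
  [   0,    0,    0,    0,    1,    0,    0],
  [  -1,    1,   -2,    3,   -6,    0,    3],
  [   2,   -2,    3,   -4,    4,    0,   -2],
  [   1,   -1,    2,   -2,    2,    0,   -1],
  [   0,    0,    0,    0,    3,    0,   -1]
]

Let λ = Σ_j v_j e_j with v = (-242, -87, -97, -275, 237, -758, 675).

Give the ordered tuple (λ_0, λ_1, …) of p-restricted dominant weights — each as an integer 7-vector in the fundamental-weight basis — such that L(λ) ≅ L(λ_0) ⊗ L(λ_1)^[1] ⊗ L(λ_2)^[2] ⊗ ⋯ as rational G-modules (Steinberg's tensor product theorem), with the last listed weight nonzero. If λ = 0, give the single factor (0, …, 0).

Compute c_i = Σ_j M_{ij} v_j with v = (-242, -87, -97, -275, 237, -758, 675):
  c_1 = 1*-242 + 0*-87 + 1*-97 + 0*-275 + 2*237 + -1*-758 + -1*675 = 218
  c_2 = -1*-242 + 0*-87 + 0*-97 + 0*-275 + 0*237 + 0*-758 + 0*675 = 242
  c_3 = 0*-242 + 0*-87 + 0*-97 + 0*-275 + 1*237 + 0*-758 + 0*675 = 237
  c_4 = -1*-242 + 1*-87 + -2*-97 + 3*-275 + -6*237 + 0*-758 + 3*675 = 127
  c_5 = 2*-242 + -2*-87 + 3*-97 + -4*-275 + 4*237 + 0*-758 + -2*675 = 97
  c_6 = 1*-242 + -1*-87 + 2*-97 + -2*-275 + 2*237 + 0*-758 + -1*675 = 0
  c_7 = 0*-242 + 0*-87 + 0*-97 + 0*-275 + 3*237 + 0*-758 + -1*675 = 36
Writing each c_i in base p = 3:
  c_1 = 218 = 2·3^0 + 0·3^1 + 0·3^2 + 2·3^3 + 2·3^4
  c_2 = 242 = 2·3^0 + 2·3^1 + 2·3^2 + 2·3^3 + 2·3^4
  c_3 = 237 = 0·3^0 + 1·3^1 + 2·3^2 + 2·3^3 + 2·3^4
  c_4 = 127 = 1·3^0 + 0·3^1 + 2·3^2 + 1·3^3 + 1·3^4
  c_5 = 97 = 1·3^0 + 2·3^1 + 1·3^2 + 0·3^3 + 1·3^4
  c_6 = 0
  c_7 = 36 = 0·3^0 + 0·3^1 + 1·3^2 + 1·3^3
λ_0 = (2, 2, 0, 1, 1, 0, 0)
λ_1 = (0, 2, 1, 0, 2, 0, 0)
λ_2 = (0, 2, 2, 2, 1, 0, 1)
λ_3 = (2, 2, 2, 1, 0, 0, 1)
λ_4 = (2, 2, 2, 1, 1, 0, 0)

((2, 2, 0, 1, 1, 0, 0), (0, 2, 1, 0, 2, 0, 0), (0, 2, 2, 2, 1, 0, 1), (2, 2, 2, 1, 0, 0, 1), (2, 2, 2, 1, 1, 0, 0))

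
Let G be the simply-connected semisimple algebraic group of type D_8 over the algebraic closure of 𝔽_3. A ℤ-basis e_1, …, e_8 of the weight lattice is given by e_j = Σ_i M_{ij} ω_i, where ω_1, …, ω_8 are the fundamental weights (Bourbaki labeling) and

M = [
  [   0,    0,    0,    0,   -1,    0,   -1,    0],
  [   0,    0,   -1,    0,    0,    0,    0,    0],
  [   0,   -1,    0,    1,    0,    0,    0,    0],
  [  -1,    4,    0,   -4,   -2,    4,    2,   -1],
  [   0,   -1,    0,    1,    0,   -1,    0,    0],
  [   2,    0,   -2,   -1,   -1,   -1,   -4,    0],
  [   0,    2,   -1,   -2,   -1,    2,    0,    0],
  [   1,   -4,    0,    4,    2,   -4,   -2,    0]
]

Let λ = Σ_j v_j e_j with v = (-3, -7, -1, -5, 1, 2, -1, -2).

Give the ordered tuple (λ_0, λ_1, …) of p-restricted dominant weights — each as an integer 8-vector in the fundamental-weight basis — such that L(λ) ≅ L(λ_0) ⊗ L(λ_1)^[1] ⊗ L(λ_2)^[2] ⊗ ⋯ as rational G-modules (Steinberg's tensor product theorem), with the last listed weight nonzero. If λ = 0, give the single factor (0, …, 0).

((0, 1, 2, 1, 0, 2, 0, 1),)

ω-coordinates c = M·v, v = (-3, -7, -1, -5, 1, 2, -1, -2):
  c_1 = (0)·(-3) + (0)·(-7) + (0)·(-1) + (0)·(-5) + (-1)·(1) + (0)·(2) + (-1)·(-1) + (0)·(-2) = 0
  c_2 = (0)·(-3) + (0)·(-7) + (-1)·(-1) + (0)·(-5) + (0)·(1) + (0)·(2) + (0)·(-1) + (0)·(-2) = 1
  c_3 = (0)·(-3) + (-1)·(-7) + (0)·(-1) + (1)·(-5) + (0)·(1) + (0)·(2) + (0)·(-1) + (0)·(-2) = 2
  c_4 = (-1)·(-3) + (4)·(-7) + (0)·(-1) + (-4)·(-5) + (-2)·(1) + (4)·(2) + (2)·(-1) + (-1)·(-2) = 1
  c_5 = (0)·(-3) + (-1)·(-7) + (0)·(-1) + (1)·(-5) + (0)·(1) + (-1)·(2) + (0)·(-1) + (0)·(-2) = 0
  c_6 = (2)·(-3) + (0)·(-7) + (-2)·(-1) + (-1)·(-5) + (-1)·(1) + (-1)·(2) + (-4)·(-1) + (0)·(-2) = 2
  c_7 = (0)·(-3) + (2)·(-7) + (-1)·(-1) + (-2)·(-5) + (-1)·(1) + (2)·(2) + (0)·(-1) + (0)·(-2) = 0
  c_8 = (1)·(-3) + (-4)·(-7) + (0)·(-1) + (4)·(-5) + (2)·(1) + (-4)·(2) + (-2)·(-1) + (0)·(-2) = 1
p = 3; digits c_i = Σ_j d_{ij}·3^j, 0 ≤ d_{ij} < 3:
  c_1 = 0
  c_2 = 1 = 1·3^0
  c_3 = 2 = 2·3^0
  c_4 = 1 = 1·3^0
  c_5 = 0
  c_6 = 2 = 2·3^0
  c_7 = 0
  c_8 = 1 = 1·3^0
p-restricted factor λ_0 = (0, 1, 2, 1, 0, 2, 0, 1)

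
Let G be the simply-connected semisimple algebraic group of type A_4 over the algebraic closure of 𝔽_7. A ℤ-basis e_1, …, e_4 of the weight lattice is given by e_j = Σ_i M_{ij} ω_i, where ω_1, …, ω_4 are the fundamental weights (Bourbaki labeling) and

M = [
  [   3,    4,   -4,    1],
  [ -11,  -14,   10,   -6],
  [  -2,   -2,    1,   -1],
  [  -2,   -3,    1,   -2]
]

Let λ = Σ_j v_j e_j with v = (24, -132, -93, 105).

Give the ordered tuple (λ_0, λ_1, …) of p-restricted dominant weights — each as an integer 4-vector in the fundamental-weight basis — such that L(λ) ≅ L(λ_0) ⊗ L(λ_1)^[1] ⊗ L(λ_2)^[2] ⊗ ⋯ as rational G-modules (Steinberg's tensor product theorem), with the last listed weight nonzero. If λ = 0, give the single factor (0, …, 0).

Change of basis e → ω: c = M·v where v = (24, -132, -93, 105):
  c_1 = 3·24 + (4)·(-132) + (-4)·(-93) + 1·105 = 21
  c_2 = (-11)·(24) + (-14)·(-132) + (10)·(-93) + (-6)·(105) = 24
  c_3 = (-2)·(24) + (-2)·(-132) + (1)·(-93) + (-1)·(105) = 18
  c_4 = (-2)·(24) + (-3)·(-132) + (1)·(-93) + (-2)·(105) = 45
p = 7; digits c_i = Σ_j d_{ij}·7^j, 0 ≤ d_{ij} < 7:
  c_1 = 21 = 0·7^0 + 3·7^1
  c_2 = 24 = 3·7^0 + 3·7^1
  c_3 = 18 = 4·7^0 + 2·7^1
  c_4 = 45 = 3·7^0 + 6·7^1
λ_0 = (0, 3, 4, 3)
λ_1 = (3, 3, 2, 6)

((0, 3, 4, 3), (3, 3, 2, 6))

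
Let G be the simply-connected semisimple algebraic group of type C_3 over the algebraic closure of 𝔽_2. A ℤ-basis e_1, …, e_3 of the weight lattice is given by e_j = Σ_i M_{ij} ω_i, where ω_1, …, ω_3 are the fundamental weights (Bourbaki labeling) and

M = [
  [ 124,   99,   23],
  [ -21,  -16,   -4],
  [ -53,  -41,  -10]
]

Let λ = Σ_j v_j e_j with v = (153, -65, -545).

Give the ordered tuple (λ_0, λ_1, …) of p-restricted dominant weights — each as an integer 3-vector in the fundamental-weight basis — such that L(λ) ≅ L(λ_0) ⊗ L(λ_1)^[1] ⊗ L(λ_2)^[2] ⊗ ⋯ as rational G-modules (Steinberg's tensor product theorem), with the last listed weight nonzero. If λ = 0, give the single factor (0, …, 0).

((0, 1, 0), (1, 1, 1), (0, 1, 1))

In the fundamental-weight basis, λ has coordinates c = M·v (v = (153, -65, -545)):
  c_1 = 124*153 + 99*-65 + 23*-545 = 2
  c_2 = -21*153 + -16*-65 + -4*-545 = 7
  c_3 = -53*153 + -41*-65 + -10*-545 = 6
Base-2 expansion of each c_i:
  c_1 = 2 = 0·2^0 + 1·2^1
  c_2 = 7 = 1·2^0 + 1·2^1 + 1·2^2
  c_3 = 6 = 0·2^0 + 1·2^1 + 1·2^2
λ_0 = (0, 1, 0)
λ_1 = (1, 1, 1)
λ_2 = (0, 1, 1)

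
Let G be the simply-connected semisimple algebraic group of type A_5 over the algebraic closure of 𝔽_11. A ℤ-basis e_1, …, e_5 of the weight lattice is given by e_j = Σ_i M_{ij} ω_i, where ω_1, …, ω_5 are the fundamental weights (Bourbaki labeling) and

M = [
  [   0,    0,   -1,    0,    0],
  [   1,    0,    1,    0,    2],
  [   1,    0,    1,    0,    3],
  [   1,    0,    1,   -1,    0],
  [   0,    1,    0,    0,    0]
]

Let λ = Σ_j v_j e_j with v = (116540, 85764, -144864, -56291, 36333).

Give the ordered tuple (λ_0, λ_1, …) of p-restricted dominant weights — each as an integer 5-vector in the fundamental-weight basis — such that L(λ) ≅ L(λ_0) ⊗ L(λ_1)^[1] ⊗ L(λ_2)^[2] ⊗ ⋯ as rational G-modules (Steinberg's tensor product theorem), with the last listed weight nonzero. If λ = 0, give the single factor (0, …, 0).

((5, 1, 1, 5, 8), (2, 5, 8, 1, 8), (9, 3, 6, 0, 4), (9, 0, 5, 10, 9), (9, 3, 5, 1, 5))

In the fundamental-weight basis, λ has coordinates c = M·v (v = (116540, 85764, -144864, -56291, 36333)):
  c_1 = (0)·(116540) + (0)·(85764) + (-1)·(-144864) + (0)·(-56291) + (0)·(36333) = 144864
  c_2 = (1)·(116540) + (0)·(85764) + (1)·(-144864) + (0)·(-56291) + (2)·(36333) = 44342
  c_3 = (1)·(116540) + (0)·(85764) + (1)·(-144864) + (0)·(-56291) + (3)·(36333) = 80675
  c_4 = (1)·(116540) + (0)·(85764) + (1)·(-144864) + (-1)·(-56291) + (0)·(36333) = 27967
  c_5 = (0)·(116540) + (1)·(85764) + (0)·(-144864) + (0)·(-56291) + (0)·(36333) = 85764
Expand coordinatewise in base 11:
  c_1 = 144864 = 5·11^0 + 2·11^1 + 9·11^2 + 9·11^3 + 9·11^4
  c_2 = 44342 = 1·11^0 + 5·11^1 + 3·11^2 + 0·11^3 + 3·11^4
  c_3 = 80675 = 1·11^0 + 8·11^1 + 6·11^2 + 5·11^3 + 5·11^4
  c_4 = 27967 = 5·11^0 + 1·11^1 + 0·11^2 + 10·11^3 + 1·11^4
  c_5 = 85764 = 8·11^0 + 8·11^1 + 4·11^2 + 9·11^3 + 5·11^4
λ_0 = (5, 1, 1, 5, 8)
λ_1 = (2, 5, 8, 1, 8)
λ_2 = (9, 3, 6, 0, 4)
λ_3 = (9, 0, 5, 10, 9)
λ_4 = (9, 3, 5, 1, 5)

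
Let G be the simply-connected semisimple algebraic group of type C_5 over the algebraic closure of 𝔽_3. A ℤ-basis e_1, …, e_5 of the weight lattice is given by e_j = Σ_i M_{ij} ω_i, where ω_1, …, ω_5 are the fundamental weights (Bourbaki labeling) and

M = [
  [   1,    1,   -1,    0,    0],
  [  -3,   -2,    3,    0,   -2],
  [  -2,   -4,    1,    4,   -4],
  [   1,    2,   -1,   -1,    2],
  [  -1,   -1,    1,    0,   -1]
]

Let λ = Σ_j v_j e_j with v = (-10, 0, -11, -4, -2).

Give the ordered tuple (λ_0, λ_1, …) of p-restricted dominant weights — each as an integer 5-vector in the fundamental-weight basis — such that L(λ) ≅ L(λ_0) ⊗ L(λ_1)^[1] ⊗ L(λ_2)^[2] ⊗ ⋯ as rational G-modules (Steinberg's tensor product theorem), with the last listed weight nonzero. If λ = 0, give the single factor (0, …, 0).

((1, 1, 1, 1, 1),)

ω-coordinates c = M·v, v = (-10, 0, -11, -4, -2):
  c_1 = (1)·(-10) + 1·0 + (-1)·(-11) + (0)·(-4) + (0)·(-2) = 1
  c_2 = (-3)·(-10) + (-2)·(0) + (3)·(-11) + (0)·(-4) + (-2)·(-2) = 1
  c_3 = (-2)·(-10) + (-4)·(0) + (1)·(-11) + (4)·(-4) + (-4)·(-2) = 1
  c_4 = (1)·(-10) + 2·0 + (-1)·(-11) + (-1)·(-4) + (2)·(-2) = 1
  c_5 = (-1)·(-10) + (-1)·(0) + (1)·(-11) + (0)·(-4) + (-1)·(-2) = 1
p = 3; digits c_i = Σ_j d_{ij}·3^j, 0 ≤ d_{ij} < 3:
  c_1 = 1 = 1·3^0
  c_2 = 1 = 1·3^0
  c_3 = 1 = 1·3^0
  c_4 = 1 = 1·3^0
  c_5 = 1 = 1·3^0
p-restricted factor λ_0 = (1, 1, 1, 1, 1)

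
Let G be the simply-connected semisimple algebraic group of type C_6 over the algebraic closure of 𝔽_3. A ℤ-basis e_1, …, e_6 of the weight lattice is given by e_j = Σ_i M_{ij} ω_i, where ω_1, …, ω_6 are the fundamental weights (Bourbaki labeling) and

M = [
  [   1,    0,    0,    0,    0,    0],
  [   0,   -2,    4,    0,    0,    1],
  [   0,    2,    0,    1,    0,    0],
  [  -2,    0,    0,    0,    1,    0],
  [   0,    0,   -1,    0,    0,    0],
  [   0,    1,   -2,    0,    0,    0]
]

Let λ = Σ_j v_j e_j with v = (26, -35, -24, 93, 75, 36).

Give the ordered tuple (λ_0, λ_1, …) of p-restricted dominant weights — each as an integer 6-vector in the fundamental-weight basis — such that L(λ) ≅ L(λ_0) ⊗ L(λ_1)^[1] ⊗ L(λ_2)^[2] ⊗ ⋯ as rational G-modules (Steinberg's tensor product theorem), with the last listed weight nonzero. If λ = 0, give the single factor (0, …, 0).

((2, 1, 2, 2, 0, 1), (2, 0, 1, 1, 2, 1), (2, 1, 2, 2, 2, 1))

Compute c_i = Σ_j M_{ij} v_j with v = (26, -35, -24, 93, 75, 36):
  c_1 = 1·26 + (0)·(-35) + (0)·(-24) + 0·93 + 0·75 + 0·36 = 26
  c_2 = 0·26 + (-2)·(-35) + (4)·(-24) + 0·93 + 0·75 + 1·36 = 10
  c_3 = 0·26 + (2)·(-35) + (0)·(-24) + 1·93 + 0·75 + 0·36 = 23
  c_4 = (-2)·(26) + (0)·(-35) + (0)·(-24) + 0·93 + 1·75 + 0·36 = 23
  c_5 = 0·26 + (0)·(-35) + (-1)·(-24) + 0·93 + 0·75 + 0·36 = 24
  c_6 = 0·26 + (1)·(-35) + (-2)·(-24) + 0·93 + 0·75 + 0·36 = 13
Expand coordinatewise in base 3:
  c_1 = 26 = 2·3^0 + 2·3^1 + 2·3^2
  c_2 = 10 = 1·3^0 + 0·3^1 + 1·3^2
  c_3 = 23 = 2·3^0 + 1·3^1 + 2·3^2
  c_4 = 23 = 2·3^0 + 1·3^1 + 2·3^2
  c_5 = 24 = 0·3^0 + 2·3^1 + 2·3^2
  c_6 = 13 = 1·3^0 + 1·3^1 + 1·3^2
λ_0 = (2, 1, 2, 2, 0, 1)
λ_1 = (2, 0, 1, 1, 2, 1)
λ_2 = (2, 1, 2, 2, 2, 1)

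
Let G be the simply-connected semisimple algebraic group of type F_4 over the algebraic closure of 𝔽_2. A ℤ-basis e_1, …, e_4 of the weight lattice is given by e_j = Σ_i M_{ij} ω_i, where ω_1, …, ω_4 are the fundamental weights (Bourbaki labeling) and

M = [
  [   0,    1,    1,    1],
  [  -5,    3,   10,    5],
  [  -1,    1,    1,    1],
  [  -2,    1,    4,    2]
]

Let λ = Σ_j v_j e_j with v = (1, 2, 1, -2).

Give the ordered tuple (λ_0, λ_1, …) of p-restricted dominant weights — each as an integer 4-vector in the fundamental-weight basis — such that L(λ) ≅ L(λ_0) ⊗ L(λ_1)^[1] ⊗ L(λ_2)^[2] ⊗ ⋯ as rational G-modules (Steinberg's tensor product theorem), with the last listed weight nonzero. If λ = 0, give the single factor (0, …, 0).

Change of basis e → ω: c = M·v where v = (1, 2, 1, -2):
  c_1 = 0·1 + 1·2 + 1·1 + (1)·(-2) = 1
  c_2 = (-5)·(1) + 3·2 + 10·1 + (5)·(-2) = 1
  c_3 = (-1)·(1) + 1·2 + 1·1 + (1)·(-2) = 0
  c_4 = (-2)·(1) + 1·2 + 4·1 + (2)·(-2) = 0
Expand coordinatewise in base 2:
  c_1 = 1 = 1·2^0
  c_2 = 1 = 1·2^0
  c_3 = 0
  c_4 = 0
λ_0 = (1, 1, 0, 0)

((1, 1, 0, 0),)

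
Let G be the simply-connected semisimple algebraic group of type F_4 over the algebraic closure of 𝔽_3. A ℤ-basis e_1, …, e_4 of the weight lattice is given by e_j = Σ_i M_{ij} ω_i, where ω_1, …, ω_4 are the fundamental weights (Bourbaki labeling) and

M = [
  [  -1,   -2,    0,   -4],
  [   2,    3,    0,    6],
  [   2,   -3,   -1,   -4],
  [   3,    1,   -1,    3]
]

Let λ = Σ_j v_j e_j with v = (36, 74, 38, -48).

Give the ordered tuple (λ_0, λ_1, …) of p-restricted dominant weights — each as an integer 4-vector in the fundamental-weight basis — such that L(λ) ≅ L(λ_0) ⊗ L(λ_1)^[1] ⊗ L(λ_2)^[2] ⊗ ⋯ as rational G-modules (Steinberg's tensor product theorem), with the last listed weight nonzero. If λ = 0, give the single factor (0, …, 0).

((2, 0, 1, 0), (2, 2, 1, 0))

Change of basis e → ω: c = M·v where v = (36, 74, 38, -48):
  c_1 = (-1)·(36) + (-2)·(74) + 0·38 + (-4)·(-48) = 8
  c_2 = 2·36 + 3·74 + 0·38 + (6)·(-48) = 6
  c_3 = 2·36 + (-3)·(74) + (-1)·(38) + (-4)·(-48) = 4
  c_4 = 3·36 + 1·74 + (-1)·(38) + (3)·(-48) = 0
p = 3; digits c_i = Σ_j d_{ij}·3^j, 0 ≤ d_{ij} < 3:
  c_1 = 8 = 2·3^0 + 2·3^1
  c_2 = 6 = 0·3^0 + 2·3^1
  c_3 = 4 = 1·3^0 + 1·3^1
  c_4 = 0
λ_0 = (2, 0, 1, 0)
λ_1 = (2, 2, 1, 0)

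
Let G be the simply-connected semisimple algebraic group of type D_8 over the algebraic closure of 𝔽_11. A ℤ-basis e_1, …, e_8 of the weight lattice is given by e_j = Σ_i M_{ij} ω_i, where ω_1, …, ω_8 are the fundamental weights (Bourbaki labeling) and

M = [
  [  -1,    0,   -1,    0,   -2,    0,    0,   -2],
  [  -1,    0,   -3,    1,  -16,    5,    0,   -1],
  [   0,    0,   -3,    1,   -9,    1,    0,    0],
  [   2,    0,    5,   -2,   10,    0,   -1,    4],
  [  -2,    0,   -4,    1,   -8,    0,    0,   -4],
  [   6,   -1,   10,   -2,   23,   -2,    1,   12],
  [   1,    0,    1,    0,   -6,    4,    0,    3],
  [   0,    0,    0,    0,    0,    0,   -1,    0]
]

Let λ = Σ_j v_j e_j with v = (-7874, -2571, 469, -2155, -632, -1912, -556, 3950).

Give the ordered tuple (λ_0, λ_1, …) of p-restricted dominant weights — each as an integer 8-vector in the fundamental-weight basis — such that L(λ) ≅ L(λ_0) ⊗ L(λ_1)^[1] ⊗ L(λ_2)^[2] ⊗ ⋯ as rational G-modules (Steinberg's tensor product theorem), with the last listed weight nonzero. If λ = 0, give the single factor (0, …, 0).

((10, 1, 5, 8, 5, 8, 6, 6), (3, 6, 8, 8, 0, 8, 9, 6), (6, 7, 1, 7, 8, 3, 4, 4))

In the fundamental-weight basis, λ has coordinates c = M·v (v = (-7874, -2571, 469, -2155, -632, -1912, -556, 3950)):
  c_1 = (-1)·(-7874) + (0)·(-2571) + (-1)·(469) + (0)·(-2155) + (-2)·(-632) + (0)·(-1912) + (0)·(-556) + (-2)·(3950) = 769
  c_2 = (-1)·(-7874) + (0)·(-2571) + (-3)·(469) + (1)·(-2155) + (-16)·(-632) + (5)·(-1912) + (0)·(-556) + (-1)·(3950) = 914
  c_3 = (0)·(-7874) + (0)·(-2571) + (-3)·(469) + (1)·(-2155) + (-9)·(-632) + (1)·(-1912) + (0)·(-556) + (0)·(3950) = 214
  c_4 = (2)·(-7874) + (0)·(-2571) + (5)·(469) + (-2)·(-2155) + (10)·(-632) + (0)·(-1912) + (-1)·(-556) + (4)·(3950) = 943
  c_5 = (-2)·(-7874) + (0)·(-2571) + (-4)·(469) + (1)·(-2155) + (-8)·(-632) + (0)·(-1912) + (0)·(-556) + (-4)·(3950) = 973
  c_6 = (6)·(-7874) + (-1)·(-2571) + (10)·(469) + (-2)·(-2155) + (23)·(-632) + (-2)·(-1912) + (1)·(-556) + (12)·(3950) = 459
  c_7 = (1)·(-7874) + (0)·(-2571) + (1)·(469) + (0)·(-2155) + (-6)·(-632) + (4)·(-1912) + (0)·(-556) + (3)·(3950) = 589
  c_8 = (0)·(-7874) + (0)·(-2571) + (0)·(469) + (0)·(-2155) + (0)·(-632) + (0)·(-1912) + (-1)·(-556) + (0)·(3950) = 556
Expand coordinatewise in base 11:
  c_1 = 769 = 10·11^0 + 3·11^1 + 6·11^2
  c_2 = 914 = 1·11^0 + 6·11^1 + 7·11^2
  c_3 = 214 = 5·11^0 + 8·11^1 + 1·11^2
  c_4 = 943 = 8·11^0 + 8·11^1 + 7·11^2
  c_5 = 973 = 5·11^0 + 0·11^1 + 8·11^2
  c_6 = 459 = 8·11^0 + 8·11^1 + 3·11^2
  c_7 = 589 = 6·11^0 + 9·11^1 + 4·11^2
  c_8 = 556 = 6·11^0 + 6·11^1 + 4·11^2
p-restricted factor λ_0 = (10, 1, 5, 8, 5, 8, 6, 6)
p-restricted factor λ_1 = (3, 6, 8, 8, 0, 8, 9, 6)
p-restricted factor λ_2 = (6, 7, 1, 7, 8, 3, 4, 4)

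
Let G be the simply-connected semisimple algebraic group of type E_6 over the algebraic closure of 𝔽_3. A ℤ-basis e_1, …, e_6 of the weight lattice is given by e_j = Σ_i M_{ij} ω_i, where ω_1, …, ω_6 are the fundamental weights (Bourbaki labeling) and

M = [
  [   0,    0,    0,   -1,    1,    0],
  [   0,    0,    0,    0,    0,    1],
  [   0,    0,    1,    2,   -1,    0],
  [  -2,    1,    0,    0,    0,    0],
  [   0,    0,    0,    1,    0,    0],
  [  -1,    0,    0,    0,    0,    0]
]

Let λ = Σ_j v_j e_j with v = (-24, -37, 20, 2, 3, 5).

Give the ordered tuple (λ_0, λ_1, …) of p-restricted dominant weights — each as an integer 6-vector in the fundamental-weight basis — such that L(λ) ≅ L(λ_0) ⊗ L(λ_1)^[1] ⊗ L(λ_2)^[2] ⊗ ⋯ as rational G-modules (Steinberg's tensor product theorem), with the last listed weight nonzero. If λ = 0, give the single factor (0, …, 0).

ω-coordinates c = M·v, v = (-24, -37, 20, 2, 3, 5):
  c_1 = (0)·(-24) + (0)·(-37) + (0)·(20) + (-1)·(2) + (1)·(3) + (0)·(5) = 1
  c_2 = (0)·(-24) + (0)·(-37) + (0)·(20) + (0)·(2) + (0)·(3) + (1)·(5) = 5
  c_3 = (0)·(-24) + (0)·(-37) + (1)·(20) + (2)·(2) + (-1)·(3) + (0)·(5) = 21
  c_4 = (-2)·(-24) + (1)·(-37) + (0)·(20) + (0)·(2) + (0)·(3) + (0)·(5) = 11
  c_5 = (0)·(-24) + (0)·(-37) + (0)·(20) + (1)·(2) + (0)·(3) + (0)·(5) = 2
  c_6 = (-1)·(-24) + (0)·(-37) + (0)·(20) + (0)·(2) + (0)·(3) + (0)·(5) = 24
Writing each c_i in base p = 3:
  c_1 = 1 = 1·3^0
  c_2 = 5 = 2·3^0 + 1·3^1
  c_3 = 21 = 0·3^0 + 1·3^1 + 2·3^2
  c_4 = 11 = 2·3^0 + 0·3^1 + 1·3^2
  c_5 = 2 = 2·3^0
  c_6 = 24 = 0·3^0 + 2·3^1 + 2·3^2
Factor λ_0 = (1, 2, 0, 2, 2, 0)
Factor λ_1 = (0, 1, 1, 0, 0, 2)
Factor λ_2 = (0, 0, 2, 1, 0, 2)

((1, 2, 0, 2, 2, 0), (0, 1, 1, 0, 0, 2), (0, 0, 2, 1, 0, 2))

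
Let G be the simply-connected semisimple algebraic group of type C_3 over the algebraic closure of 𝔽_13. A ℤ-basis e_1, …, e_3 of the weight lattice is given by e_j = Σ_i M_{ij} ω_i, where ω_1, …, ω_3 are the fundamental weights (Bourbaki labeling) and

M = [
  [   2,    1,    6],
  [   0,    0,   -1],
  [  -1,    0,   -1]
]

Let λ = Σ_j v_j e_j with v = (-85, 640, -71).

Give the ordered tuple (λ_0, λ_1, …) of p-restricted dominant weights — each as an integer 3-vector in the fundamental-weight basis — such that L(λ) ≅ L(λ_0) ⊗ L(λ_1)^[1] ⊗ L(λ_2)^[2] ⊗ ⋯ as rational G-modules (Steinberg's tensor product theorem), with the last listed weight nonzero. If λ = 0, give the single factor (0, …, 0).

((5, 6, 0), (3, 5, 12))

ω-coordinates c = M·v, v = (-85, 640, -71):
  c_1 = (2)·(-85) + 1·640 + (6)·(-71) = 44
  c_2 = (0)·(-85) + 0·640 + (-1)·(-71) = 71
  c_3 = (-1)·(-85) + 0·640 + (-1)·(-71) = 156
Writing each c_i in base p = 13:
  c_1 = 44 = 5·13^0 + 3·13^1
  c_2 = 71 = 6·13^0 + 5·13^1
  c_3 = 156 = 0·13^0 + 12·13^1
λ_0 = (5, 6, 0)
λ_1 = (3, 5, 12)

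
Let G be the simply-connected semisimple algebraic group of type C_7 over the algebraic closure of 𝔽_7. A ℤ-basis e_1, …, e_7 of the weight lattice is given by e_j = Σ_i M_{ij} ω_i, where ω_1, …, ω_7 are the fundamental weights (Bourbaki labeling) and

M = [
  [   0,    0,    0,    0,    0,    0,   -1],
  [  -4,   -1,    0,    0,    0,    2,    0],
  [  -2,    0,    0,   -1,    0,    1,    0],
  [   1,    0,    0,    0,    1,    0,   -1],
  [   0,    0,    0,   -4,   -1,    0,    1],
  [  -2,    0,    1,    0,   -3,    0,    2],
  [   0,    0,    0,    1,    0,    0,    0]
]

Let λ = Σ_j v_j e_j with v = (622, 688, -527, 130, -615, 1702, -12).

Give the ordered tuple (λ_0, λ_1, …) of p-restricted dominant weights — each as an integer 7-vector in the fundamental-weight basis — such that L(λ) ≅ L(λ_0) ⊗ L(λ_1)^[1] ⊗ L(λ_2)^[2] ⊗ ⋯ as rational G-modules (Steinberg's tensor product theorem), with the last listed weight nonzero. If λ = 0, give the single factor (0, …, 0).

ω-coordinates c = M·v, v = (622, 688, -527, 130, -615, 1702, -12):
  c_1 = 0*622 + 0*688 + 0*-527 + 0*130 + 0*-615 + 0*1702 + -1*-12 = 12
  c_2 = -4*622 + -1*688 + 0*-527 + 0*130 + 0*-615 + 2*1702 + 0*-12 = 228
  c_3 = -2*622 + 0*688 + 0*-527 + -1*130 + 0*-615 + 1*1702 + 0*-12 = 328
  c_4 = 1*622 + 0*688 + 0*-527 + 0*130 + 1*-615 + 0*1702 + -1*-12 = 19
  c_5 = 0*622 + 0*688 + 0*-527 + -4*130 + -1*-615 + 0*1702 + 1*-12 = 83
  c_6 = -2*622 + 0*688 + 1*-527 + 0*130 + -3*-615 + 0*1702 + 2*-12 = 50
  c_7 = 0*622 + 0*688 + 0*-527 + 1*130 + 0*-615 + 0*1702 + 0*-12 = 130
Writing each c_i in base p = 7:
  c_1 = 12 = 5·7^0 + 1·7^1
  c_2 = 228 = 4·7^0 + 4·7^1 + 4·7^2
  c_3 = 328 = 6·7^0 + 4·7^1 + 6·7^2
  c_4 = 19 = 5·7^0 + 2·7^1
  c_5 = 83 = 6·7^0 + 4·7^1 + 1·7^2
  c_6 = 50 = 1·7^0 + 0·7^1 + 1·7^2
  c_7 = 130 = 4·7^0 + 4·7^1 + 2·7^2
Factor λ_0 = (5, 4, 6, 5, 6, 1, 4)
Factor λ_1 = (1, 4, 4, 2, 4, 0, 4)
Factor λ_2 = (0, 4, 6, 0, 1, 1, 2)

((5, 4, 6, 5, 6, 1, 4), (1, 4, 4, 2, 4, 0, 4), (0, 4, 6, 0, 1, 1, 2))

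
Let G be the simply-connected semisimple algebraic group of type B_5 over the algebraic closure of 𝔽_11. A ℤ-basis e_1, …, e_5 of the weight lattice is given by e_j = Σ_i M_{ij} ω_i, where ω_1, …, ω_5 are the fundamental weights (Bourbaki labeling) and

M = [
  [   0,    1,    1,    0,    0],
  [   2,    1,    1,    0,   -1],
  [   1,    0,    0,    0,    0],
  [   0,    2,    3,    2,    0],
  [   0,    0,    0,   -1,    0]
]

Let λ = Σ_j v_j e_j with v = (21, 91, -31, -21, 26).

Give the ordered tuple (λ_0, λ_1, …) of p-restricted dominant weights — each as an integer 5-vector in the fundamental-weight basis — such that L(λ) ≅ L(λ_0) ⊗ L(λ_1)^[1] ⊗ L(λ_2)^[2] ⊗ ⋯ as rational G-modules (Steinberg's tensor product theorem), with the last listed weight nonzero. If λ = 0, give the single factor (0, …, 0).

Converting to the ω-basis (c_i = row i of M dotted with v = (21, 91, -31, -21, 26)):
  c_1 = 0*21 + 1*91 + 1*-31 + 0*-21 + 0*26 = 60
  c_2 = 2*21 + 1*91 + 1*-31 + 0*-21 + -1*26 = 76
  c_3 = 1*21 + 0*91 + 0*-31 + 0*-21 + 0*26 = 21
  c_4 = 0*21 + 2*91 + 3*-31 + 2*-21 + 0*26 = 47
  c_5 = 0*21 + 0*91 + 0*-31 + -1*-21 + 0*26 = 21
Base-11 expansion of each c_i:
  c_1 = 60 = 5·11^0 + 5·11^1
  c_2 = 76 = 10·11^0 + 6·11^1
  c_3 = 21 = 10·11^0 + 1·11^1
  c_4 = 47 = 3·11^0 + 4·11^1
  c_5 = 21 = 10·11^0 + 1·11^1
p-restricted factor λ_0 = (5, 10, 10, 3, 10)
p-restricted factor λ_1 = (5, 6, 1, 4, 1)

((5, 10, 10, 3, 10), (5, 6, 1, 4, 1))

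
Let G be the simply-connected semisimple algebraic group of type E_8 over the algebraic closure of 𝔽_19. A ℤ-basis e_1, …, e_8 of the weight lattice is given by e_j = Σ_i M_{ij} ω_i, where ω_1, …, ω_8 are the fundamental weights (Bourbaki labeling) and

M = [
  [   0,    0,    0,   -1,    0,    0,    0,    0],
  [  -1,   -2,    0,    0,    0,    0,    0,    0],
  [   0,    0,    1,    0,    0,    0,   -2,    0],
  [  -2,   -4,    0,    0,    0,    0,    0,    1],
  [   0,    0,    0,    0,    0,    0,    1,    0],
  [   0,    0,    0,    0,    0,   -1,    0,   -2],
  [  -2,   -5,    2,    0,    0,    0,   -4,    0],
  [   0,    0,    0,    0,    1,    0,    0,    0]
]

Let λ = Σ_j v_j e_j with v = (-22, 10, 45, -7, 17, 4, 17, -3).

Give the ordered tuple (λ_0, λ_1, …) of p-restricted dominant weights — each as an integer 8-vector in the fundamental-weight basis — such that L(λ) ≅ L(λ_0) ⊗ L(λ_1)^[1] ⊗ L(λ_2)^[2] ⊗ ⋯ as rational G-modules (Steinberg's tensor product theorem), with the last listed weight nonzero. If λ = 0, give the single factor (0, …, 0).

ω-coordinates c = M·v, v = (-22, 10, 45, -7, 17, 4, 17, -3):
  c_1 = 0*-22 + 0*10 + 0*45 + -1*-7 + 0*17 + 0*4 + 0*17 + 0*-3 = 7
  c_2 = -1*-22 + -2*10 + 0*45 + 0*-7 + 0*17 + 0*4 + 0*17 + 0*-3 = 2
  c_3 = 0*-22 + 0*10 + 1*45 + 0*-7 + 0*17 + 0*4 + -2*17 + 0*-3 = 11
  c_4 = -2*-22 + -4*10 + 0*45 + 0*-7 + 0*17 + 0*4 + 0*17 + 1*-3 = 1
  c_5 = 0*-22 + 0*10 + 0*45 + 0*-7 + 0*17 + 0*4 + 1*17 + 0*-3 = 17
  c_6 = 0*-22 + 0*10 + 0*45 + 0*-7 + 0*17 + -1*4 + 0*17 + -2*-3 = 2
  c_7 = -2*-22 + -5*10 + 2*45 + 0*-7 + 0*17 + 0*4 + -4*17 + 0*-3 = 16
  c_8 = 0*-22 + 0*10 + 0*45 + 0*-7 + 1*17 + 0*4 + 0*17 + 0*-3 = 17
Expand coordinatewise in base 19:
  c_1 = 7 = 7·19^0
  c_2 = 2 = 2·19^0
  c_3 = 11 = 11·19^0
  c_4 = 1 = 1·19^0
  c_5 = 17 = 17·19^0
  c_6 = 2 = 2·19^0
  c_7 = 16 = 16·19^0
  c_8 = 17 = 17·19^0
λ_0 = (7, 2, 11, 1, 17, 2, 16, 17)

((7, 2, 11, 1, 17, 2, 16, 17),)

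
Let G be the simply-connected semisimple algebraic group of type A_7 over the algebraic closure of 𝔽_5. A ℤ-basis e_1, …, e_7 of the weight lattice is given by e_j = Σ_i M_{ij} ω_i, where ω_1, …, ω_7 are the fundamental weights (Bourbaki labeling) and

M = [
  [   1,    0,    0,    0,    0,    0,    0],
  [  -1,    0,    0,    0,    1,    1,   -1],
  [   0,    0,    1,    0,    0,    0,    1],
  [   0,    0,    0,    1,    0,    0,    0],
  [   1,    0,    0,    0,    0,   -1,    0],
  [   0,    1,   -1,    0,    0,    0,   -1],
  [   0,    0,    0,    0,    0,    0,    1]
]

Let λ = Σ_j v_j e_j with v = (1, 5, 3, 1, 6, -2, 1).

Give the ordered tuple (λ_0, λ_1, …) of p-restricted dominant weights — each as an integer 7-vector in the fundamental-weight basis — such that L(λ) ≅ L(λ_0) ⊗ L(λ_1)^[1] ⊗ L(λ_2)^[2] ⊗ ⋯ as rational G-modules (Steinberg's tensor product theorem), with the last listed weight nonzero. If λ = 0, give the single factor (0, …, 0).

((1, 2, 4, 1, 3, 1, 1),)

Change of basis e → ω: c = M·v where v = (1, 5, 3, 1, 6, -2, 1):
  c_1 = 1·1 + 0·5 + 0·3 + 0·1 + 0·6 + (0)·(-2) + 0·1 = 1
  c_2 = (-1)·(1) + 0·5 + 0·3 + 0·1 + 1·6 + (1)·(-2) + (-1)·(1) = 2
  c_3 = 0·1 + 0·5 + 1·3 + 0·1 + 0·6 + (0)·(-2) + 1·1 = 4
  c_4 = 0·1 + 0·5 + 0·3 + 1·1 + 0·6 + (0)·(-2) + 0·1 = 1
  c_5 = 1·1 + 0·5 + 0·3 + 0·1 + 0·6 + (-1)·(-2) + 0·1 = 3
  c_6 = 0·1 + 1·5 + (-1)·(3) + 0·1 + 0·6 + (0)·(-2) + (-1)·(1) = 1
  c_7 = 0·1 + 0·5 + 0·3 + 0·1 + 0·6 + (0)·(-2) + 1·1 = 1
Writing each c_i in base p = 5:
  c_1 = 1 = 1·5^0
  c_2 = 2 = 2·5^0
  c_3 = 4 = 4·5^0
  c_4 = 1 = 1·5^0
  c_5 = 3 = 3·5^0
  c_6 = 1 = 1·5^0
  c_7 = 1 = 1·5^0
Factor λ_0 = (1, 2, 4, 1, 3, 1, 1)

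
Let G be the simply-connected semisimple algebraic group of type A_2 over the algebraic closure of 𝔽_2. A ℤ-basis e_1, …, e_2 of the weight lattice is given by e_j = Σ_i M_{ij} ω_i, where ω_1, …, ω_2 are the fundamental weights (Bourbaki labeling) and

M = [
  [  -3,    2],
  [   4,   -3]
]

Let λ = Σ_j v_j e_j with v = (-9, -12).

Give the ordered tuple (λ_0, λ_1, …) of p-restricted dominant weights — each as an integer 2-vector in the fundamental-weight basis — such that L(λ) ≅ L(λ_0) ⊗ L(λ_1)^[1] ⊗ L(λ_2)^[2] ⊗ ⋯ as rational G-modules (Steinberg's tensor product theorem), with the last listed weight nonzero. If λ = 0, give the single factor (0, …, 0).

In the fundamental-weight basis, λ has coordinates c = M·v (v = (-9, -12)):
  c_1 = (-3)·(-9) + (2)·(-12) = 3
  c_2 = (4)·(-9) + (-3)·(-12) = 0
Expand coordinatewise in base 2:
  c_1 = 3 = 1·2^0 + 1·2^1
  c_2 = 0
λ_0 = (1, 0)
λ_1 = (1, 0)

((1, 0), (1, 0))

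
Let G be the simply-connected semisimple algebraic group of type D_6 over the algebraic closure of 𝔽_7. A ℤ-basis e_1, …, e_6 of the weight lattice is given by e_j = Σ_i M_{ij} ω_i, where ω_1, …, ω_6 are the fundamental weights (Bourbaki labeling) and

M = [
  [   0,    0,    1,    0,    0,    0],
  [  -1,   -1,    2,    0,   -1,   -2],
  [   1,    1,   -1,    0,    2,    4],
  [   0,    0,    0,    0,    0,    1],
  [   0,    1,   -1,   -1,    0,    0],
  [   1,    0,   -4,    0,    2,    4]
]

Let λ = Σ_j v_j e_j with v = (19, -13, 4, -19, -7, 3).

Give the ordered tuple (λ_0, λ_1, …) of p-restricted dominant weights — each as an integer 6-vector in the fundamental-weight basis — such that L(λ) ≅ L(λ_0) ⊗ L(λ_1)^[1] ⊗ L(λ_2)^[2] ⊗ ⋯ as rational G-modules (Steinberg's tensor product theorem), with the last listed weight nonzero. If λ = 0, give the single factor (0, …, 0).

((4, 3, 0, 3, 2, 1),)

Compute c_i = Σ_j M_{ij} v_j with v = (19, -13, 4, -19, -7, 3):
  c_1 = 0·19 + (0)·(-13) + 1·4 + (0)·(-19) + (0)·(-7) + 0·3 = 4
  c_2 = (-1)·(19) + (-1)·(-13) + 2·4 + (0)·(-19) + (-1)·(-7) + (-2)·(3) = 3
  c_3 = 1·19 + (1)·(-13) + (-1)·(4) + (0)·(-19) + (2)·(-7) + 4·3 = 0
  c_4 = 0·19 + (0)·(-13) + 0·4 + (0)·(-19) + (0)·(-7) + 1·3 = 3
  c_5 = 0·19 + (1)·(-13) + (-1)·(4) + (-1)·(-19) + (0)·(-7) + 0·3 = 2
  c_6 = 1·19 + (0)·(-13) + (-4)·(4) + (0)·(-19) + (2)·(-7) + 4·3 = 1
Expand coordinatewise in base 7:
  c_1 = 4 = 4·7^0
  c_2 = 3 = 3·7^0
  c_3 = 0
  c_4 = 3 = 3·7^0
  c_5 = 2 = 2·7^0
  c_6 = 1 = 1·7^0
λ_0 = (4, 3, 0, 3, 2, 1)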